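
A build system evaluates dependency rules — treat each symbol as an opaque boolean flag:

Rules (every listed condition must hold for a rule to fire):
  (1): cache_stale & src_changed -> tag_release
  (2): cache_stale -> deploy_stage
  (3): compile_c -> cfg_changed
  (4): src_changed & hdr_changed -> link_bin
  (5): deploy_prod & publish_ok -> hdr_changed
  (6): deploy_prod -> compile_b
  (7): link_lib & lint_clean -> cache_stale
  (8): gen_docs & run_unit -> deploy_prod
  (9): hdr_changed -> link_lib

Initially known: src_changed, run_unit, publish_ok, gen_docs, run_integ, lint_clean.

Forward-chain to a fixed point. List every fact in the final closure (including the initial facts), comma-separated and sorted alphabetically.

Round 1 — (8), derive deploy_prod.
Round 2 — (5), (6), derive hdr_changed, compile_b.
Round 3 — (4), (9), derive link_bin, link_lib.
Round 4 — (7), derive cache_stale.
Round 5 — (1), (2), derive tag_release, deploy_stage.

cache_stale, compile_b, deploy_prod, deploy_stage, gen_docs, hdr_changed, link_bin, link_lib, lint_clean, publish_ok, run_integ, run_unit, src_changed, tag_release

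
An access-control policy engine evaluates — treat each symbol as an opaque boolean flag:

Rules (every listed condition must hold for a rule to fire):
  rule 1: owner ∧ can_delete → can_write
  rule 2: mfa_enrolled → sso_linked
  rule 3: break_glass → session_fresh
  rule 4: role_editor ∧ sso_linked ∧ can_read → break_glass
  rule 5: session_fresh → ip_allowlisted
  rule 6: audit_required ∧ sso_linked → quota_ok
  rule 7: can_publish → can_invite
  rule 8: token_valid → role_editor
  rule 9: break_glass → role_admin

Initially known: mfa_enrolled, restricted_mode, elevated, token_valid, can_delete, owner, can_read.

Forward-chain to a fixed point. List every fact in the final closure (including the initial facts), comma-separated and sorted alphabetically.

break_glass, can_delete, can_read, can_write, elevated, ip_allowlisted, mfa_enrolled, owner, restricted_mode, role_admin, role_editor, session_fresh, sso_linked, token_valid

Round 1: rule 1 [owner ∧ can_delete → can_write]; rule 2 [mfa_enrolled → sso_linked]; rule 8 [token_valid → role_editor]. New: can_write, sso_linked, role_editor.
Round 2: rule 4 [role_editor ∧ sso_linked ∧ can_read → break_glass]. New: break_glass.
Round 3: rule 3 [break_glass → session_fresh]; rule 9 [break_glass → role_admin]. New: session_fresh, role_admin.
Round 4: rule 5 [session_fresh → ip_allowlisted]. New: ip_allowlisted.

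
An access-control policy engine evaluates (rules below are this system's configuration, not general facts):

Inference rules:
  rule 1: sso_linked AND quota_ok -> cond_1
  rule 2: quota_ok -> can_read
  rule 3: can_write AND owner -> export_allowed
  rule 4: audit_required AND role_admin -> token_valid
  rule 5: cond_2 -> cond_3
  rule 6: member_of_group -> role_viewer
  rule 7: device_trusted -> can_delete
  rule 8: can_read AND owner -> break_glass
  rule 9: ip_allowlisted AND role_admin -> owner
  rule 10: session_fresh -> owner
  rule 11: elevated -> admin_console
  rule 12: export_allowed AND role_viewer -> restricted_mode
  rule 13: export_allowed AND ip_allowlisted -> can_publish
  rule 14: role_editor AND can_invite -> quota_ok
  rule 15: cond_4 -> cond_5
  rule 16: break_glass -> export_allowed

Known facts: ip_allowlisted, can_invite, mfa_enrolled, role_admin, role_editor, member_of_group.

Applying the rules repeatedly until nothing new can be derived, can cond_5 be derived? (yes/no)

Round 1: rule 6 [member_of_group -> role_viewer]; rule 9 [ip_allowlisted AND role_admin -> owner]; rule 14 [role_editor AND can_invite -> quota_ok]. New: role_viewer, owner, quota_ok.
Round 2: rule 2 [quota_ok -> can_read]. New: can_read.
Round 3: rule 8 [can_read AND owner -> break_glass]. New: break_glass.
Round 4: rule 16 [break_glass -> export_allowed]. New: export_allowed.
Round 5: rule 12 [export_allowed AND role_viewer -> restricted_mode]; rule 13 [export_allowed AND ip_allowlisted -> can_publish]. New: restricted_mode, can_publish.
Fixed point reached. cond_5 is concluded only by rule 15; rule 15 needs cond_4 (never derived).

no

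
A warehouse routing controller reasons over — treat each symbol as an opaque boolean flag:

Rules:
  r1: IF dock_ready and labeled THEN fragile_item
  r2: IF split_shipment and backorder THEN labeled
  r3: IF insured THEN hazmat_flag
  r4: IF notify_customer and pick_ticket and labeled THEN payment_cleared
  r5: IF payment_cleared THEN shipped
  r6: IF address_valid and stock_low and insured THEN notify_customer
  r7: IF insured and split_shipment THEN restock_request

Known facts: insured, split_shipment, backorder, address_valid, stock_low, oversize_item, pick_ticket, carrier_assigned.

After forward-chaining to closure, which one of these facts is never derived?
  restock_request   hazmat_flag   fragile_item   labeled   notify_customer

[1] r2 [IF split_shipment and backorder THEN labeled]; r3 [IF insured THEN hazmat_flag]; r6 [IF address_valid and stock_low and insured THEN notify_customer]; r7 [IF insured and split_shipment THEN restock_request]. ⇒ new: labeled, hazmat_flag, notify_customer, restock_request.
[2] r4 [IF notify_customer and pick_ticket and labeled THEN payment_cleared]. ⇒ new: payment_cleared.
[3] r5 [IF payment_cleared THEN shipped]. ⇒ new: shipped.
Derived: restock_request (round 1), hazmat_flag (round 1), labeled (round 1), notify_customer (round 1). fragile_item never appears in any round.

fragile_item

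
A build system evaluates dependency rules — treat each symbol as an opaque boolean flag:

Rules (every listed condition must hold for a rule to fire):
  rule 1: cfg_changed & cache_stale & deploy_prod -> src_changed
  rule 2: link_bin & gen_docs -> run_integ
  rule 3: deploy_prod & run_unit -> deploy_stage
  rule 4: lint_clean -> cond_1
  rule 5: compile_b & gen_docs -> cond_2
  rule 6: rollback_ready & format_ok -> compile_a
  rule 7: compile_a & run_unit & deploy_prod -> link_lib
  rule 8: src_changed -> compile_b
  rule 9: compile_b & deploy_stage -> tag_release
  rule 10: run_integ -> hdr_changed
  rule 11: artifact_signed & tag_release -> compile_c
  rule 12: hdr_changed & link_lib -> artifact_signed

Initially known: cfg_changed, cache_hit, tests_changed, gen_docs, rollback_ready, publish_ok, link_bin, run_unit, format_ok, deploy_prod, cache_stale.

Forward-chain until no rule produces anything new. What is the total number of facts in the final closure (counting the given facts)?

22

Round 1: rule 1 [cfg_changed & cache_stale & deploy_prod -> src_changed]; rule 2 [link_bin & gen_docs -> run_integ]; rule 3 [deploy_prod & run_unit -> deploy_stage]; rule 6 [rollback_ready & format_ok -> compile_a]. New: src_changed, run_integ, deploy_stage, compile_a.
Round 2: rule 7 [compile_a & run_unit & deploy_prod -> link_lib]; rule 8 [src_changed -> compile_b]; rule 10 [run_integ -> hdr_changed]. New: link_lib, compile_b, hdr_changed.
Round 3: rule 5 [compile_b & gen_docs -> cond_2]; rule 9 [compile_b & deploy_stage -> tag_release]; rule 12 [hdr_changed & link_lib -> artifact_signed]. New: cond_2, tag_release, artifact_signed.
Round 4: rule 11 [artifact_signed & tag_release -> compile_c]. New: compile_c.
Closure: {artifact_signed, cache_hit, cache_stale, cfg_changed, compile_a, compile_b, compile_c, cond_2, deploy_prod, deploy_stage, format_ok, gen_docs, hdr_changed, link_bin, link_lib, publish_ok, rollback_ready, run_integ, run_unit, src_changed, tag_release, tests_changed} — 22 facts.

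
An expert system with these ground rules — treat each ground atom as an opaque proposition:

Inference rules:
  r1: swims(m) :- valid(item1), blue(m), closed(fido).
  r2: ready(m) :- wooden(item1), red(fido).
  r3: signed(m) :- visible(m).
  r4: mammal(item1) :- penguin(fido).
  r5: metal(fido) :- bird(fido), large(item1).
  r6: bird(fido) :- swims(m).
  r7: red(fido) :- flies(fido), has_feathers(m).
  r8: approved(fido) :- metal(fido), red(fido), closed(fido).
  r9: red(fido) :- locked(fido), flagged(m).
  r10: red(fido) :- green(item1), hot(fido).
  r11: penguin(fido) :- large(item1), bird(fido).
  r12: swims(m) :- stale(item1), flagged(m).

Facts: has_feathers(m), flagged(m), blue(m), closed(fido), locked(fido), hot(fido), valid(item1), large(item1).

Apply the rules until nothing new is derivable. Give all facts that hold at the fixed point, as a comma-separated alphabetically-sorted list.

approved(fido), bird(fido), blue(m), closed(fido), flagged(m), has_feathers(m), hot(fido), large(item1), locked(fido), mammal(item1), metal(fido), penguin(fido), red(fido), swims(m), valid(item1)

Round 1 — r1, r9, derive swims(m), red(fido).
Round 2 — r6, derive bird(fido).
Round 3 — r5, r11, derive metal(fido), penguin(fido).
Round 4 — r4, r8, derive mammal(item1), approved(fido).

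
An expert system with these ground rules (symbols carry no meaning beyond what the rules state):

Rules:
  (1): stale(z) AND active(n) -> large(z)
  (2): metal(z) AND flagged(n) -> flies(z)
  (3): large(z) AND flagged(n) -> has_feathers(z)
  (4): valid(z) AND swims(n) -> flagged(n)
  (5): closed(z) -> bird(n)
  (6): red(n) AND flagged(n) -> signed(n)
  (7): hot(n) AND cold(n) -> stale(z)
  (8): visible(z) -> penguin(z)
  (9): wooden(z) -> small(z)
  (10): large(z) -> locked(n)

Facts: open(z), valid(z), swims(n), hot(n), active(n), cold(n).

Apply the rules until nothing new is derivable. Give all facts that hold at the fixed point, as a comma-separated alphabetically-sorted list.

Round 1: (4) [valid(z) AND swims(n) -> flagged(n)]; (7) [hot(n) AND cold(n) -> stale(z)]. Adds flagged(n), stale(z).
Round 2: (1) [stale(z) AND active(n) -> large(z)]. Adds large(z).
Round 3: (3) [large(z) AND flagged(n) -> has_feathers(z)]; (10) [large(z) -> locked(n)]. Adds has_feathers(z), locked(n).

active(n), cold(n), flagged(n), has_feathers(z), hot(n), large(z), locked(n), open(z), stale(z), swims(n), valid(z)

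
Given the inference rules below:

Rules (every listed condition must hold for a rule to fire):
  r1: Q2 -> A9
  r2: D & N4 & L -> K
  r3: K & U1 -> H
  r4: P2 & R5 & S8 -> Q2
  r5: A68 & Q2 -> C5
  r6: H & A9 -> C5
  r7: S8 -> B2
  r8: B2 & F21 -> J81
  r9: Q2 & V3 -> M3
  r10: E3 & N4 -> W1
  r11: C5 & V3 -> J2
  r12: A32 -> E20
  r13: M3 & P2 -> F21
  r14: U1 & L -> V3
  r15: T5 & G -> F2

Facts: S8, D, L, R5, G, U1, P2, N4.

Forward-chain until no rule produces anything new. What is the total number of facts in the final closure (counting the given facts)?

19

Round 1: r2 [D & N4 & L -> K]; r4 [P2 & R5 & S8 -> Q2]; r7 [S8 -> B2]; r14 [U1 & L -> V3]. Adds K, Q2, B2, V3.
Round 2: r1 [Q2 -> A9]; r3 [K & U1 -> H]; r9 [Q2 & V3 -> M3]. Adds A9, H, M3.
Round 3: r6 [H & A9 -> C5]; r13 [M3 & P2 -> F21]. Adds C5, F21.
Round 4: r8 [B2 & F21 -> J81]; r11 [C5 & V3 -> J2]. Adds J81, J2.
Closure: {A9, B2, C5, D, F21, G, H, J2, J81, K, L, M3, N4, P2, Q2, R5, S8, U1, V3} — 19 facts.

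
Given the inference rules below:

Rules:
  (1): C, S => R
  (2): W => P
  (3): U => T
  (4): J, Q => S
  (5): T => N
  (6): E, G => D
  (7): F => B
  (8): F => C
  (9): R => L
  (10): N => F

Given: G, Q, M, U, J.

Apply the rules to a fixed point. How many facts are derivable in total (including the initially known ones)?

Round 1: (3) [U => T]; (4) [J, Q => S]. New: T, S.
Round 2: (5) [T => N]. New: N.
Round 3: (10) [N => F]. New: F.
Round 4: (7) [F => B]; (8) [F => C]. New: B, C.
Round 5: (1) [C, S => R]. New: R.
Round 6: (9) [R => L]. New: L.
Closure: {B, C, F, G, J, L, M, N, Q, R, S, T, U} — 13 facts.

13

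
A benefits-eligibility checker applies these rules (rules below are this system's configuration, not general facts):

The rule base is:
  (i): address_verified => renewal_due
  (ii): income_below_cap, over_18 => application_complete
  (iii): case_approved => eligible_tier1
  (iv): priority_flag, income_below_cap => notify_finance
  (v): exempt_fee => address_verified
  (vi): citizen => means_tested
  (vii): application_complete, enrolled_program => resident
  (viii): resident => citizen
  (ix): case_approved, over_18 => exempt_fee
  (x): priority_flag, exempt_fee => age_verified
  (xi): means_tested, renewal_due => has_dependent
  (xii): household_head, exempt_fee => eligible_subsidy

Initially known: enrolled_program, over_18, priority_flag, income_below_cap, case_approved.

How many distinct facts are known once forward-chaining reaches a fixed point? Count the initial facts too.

Round 1 fires (ii), (iii), (iv), (ix), giving application_complete, eligible_tier1, notify_finance, exempt_fee.
Round 2 fires (v), (vii), (x), giving address_verified, resident, age_verified.
Round 3 fires (i), (viii), giving renewal_due, citizen.
Round 4 fires (vi), giving means_tested.
Round 5 fires (xi), giving has_dependent.
Closure: {address_verified, age_verified, application_complete, case_approved, citizen, eligible_tier1, enrolled_program, exempt_fee, has_dependent, income_below_cap, means_tested, notify_finance, over_18, priority_flag, renewal_due, resident} — 16 facts.

16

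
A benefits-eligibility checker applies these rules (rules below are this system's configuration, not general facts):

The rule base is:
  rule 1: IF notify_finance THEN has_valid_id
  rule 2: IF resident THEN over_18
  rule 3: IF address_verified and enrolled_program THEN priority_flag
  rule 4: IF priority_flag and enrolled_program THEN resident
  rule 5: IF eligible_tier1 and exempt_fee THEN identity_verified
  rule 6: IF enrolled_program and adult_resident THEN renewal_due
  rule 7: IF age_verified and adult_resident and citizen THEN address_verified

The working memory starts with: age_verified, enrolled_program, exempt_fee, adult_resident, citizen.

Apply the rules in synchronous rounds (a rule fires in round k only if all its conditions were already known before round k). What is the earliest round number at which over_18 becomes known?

4

Round 1 — rule 6, rule 7, derive renewal_due, address_verified.
Round 2 — rule 3, derive priority_flag.
Round 3 — rule 4, derive resident.
Round 4 — rule 2, derive over_18.
over_18 first appears in round 4.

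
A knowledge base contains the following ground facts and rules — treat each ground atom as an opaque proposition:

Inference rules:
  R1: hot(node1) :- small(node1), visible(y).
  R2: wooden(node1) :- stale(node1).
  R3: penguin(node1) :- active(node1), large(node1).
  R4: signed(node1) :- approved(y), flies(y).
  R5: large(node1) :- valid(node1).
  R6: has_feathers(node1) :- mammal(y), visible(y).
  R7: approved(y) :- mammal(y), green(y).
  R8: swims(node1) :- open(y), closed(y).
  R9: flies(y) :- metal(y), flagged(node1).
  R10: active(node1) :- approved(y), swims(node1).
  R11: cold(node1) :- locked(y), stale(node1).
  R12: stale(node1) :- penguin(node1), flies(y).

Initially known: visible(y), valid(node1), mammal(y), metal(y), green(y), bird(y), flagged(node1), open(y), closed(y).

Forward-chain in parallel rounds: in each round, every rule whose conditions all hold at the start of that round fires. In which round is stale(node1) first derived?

4

Round 1 fires R5, R6, R7, R8, R9, giving large(node1), has_feathers(node1), approved(y), swims(node1), flies(y).
Round 2 fires R4, R10, giving signed(node1), active(node1).
Round 3 fires R3, giving penguin(node1).
Round 4 fires R12, giving stale(node1).
stale(node1) first appears in round 4.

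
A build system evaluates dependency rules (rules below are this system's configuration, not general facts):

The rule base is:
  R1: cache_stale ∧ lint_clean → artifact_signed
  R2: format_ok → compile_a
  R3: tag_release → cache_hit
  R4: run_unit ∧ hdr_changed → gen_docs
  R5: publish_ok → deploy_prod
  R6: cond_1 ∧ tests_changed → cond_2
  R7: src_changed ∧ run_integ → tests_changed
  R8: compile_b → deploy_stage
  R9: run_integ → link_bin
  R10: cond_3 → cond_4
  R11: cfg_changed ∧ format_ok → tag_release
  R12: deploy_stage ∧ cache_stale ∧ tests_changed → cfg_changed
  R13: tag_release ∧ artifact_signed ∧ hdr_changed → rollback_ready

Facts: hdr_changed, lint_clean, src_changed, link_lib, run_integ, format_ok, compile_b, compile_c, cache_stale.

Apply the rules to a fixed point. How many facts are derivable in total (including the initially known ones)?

Round 1: R1 [cache_stale ∧ lint_clean → artifact_signed]; R2 [format_ok → compile_a]; R7 [src_changed ∧ run_integ → tests_changed]; R8 [compile_b → deploy_stage]; R9 [run_integ → link_bin]. New: artifact_signed, compile_a, tests_changed, deploy_stage, link_bin.
Round 2: R12 [deploy_stage ∧ cache_stale ∧ tests_changed → cfg_changed]. New: cfg_changed.
Round 3: R11 [cfg_changed ∧ format_ok → tag_release]. New: tag_release.
Round 4: R3 [tag_release → cache_hit]; R13 [tag_release ∧ artifact_signed ∧ hdr_changed → rollback_ready]. New: cache_hit, rollback_ready.
Closure: {artifact_signed, cache_hit, cache_stale, cfg_changed, compile_a, compile_b, compile_c, deploy_stage, format_ok, hdr_changed, link_bin, link_lib, lint_clean, rollback_ready, run_integ, src_changed, tag_release, tests_changed} — 18 facts.

18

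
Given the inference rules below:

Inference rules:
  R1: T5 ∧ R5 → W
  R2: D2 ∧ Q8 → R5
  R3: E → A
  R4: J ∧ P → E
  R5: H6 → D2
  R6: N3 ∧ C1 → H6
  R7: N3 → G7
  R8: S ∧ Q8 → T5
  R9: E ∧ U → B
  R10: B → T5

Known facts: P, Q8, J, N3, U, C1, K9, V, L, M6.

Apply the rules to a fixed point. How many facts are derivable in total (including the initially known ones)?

[1] R4 [J ∧ P → E]; R6 [N3 ∧ C1 → H6]; R7 [N3 → G7]. ⇒ new: E, H6, G7.
[2] R3 [E → A]; R5 [H6 → D2]; R9 [E ∧ U → B]. ⇒ new: A, D2, B.
[3] R2 [D2 ∧ Q8 → R5]; R10 [B → T5]. ⇒ new: R5, T5.
[4] R1 [T5 ∧ R5 → W]. ⇒ new: W.
Closure: {A, B, C1, D2, E, G7, H6, J, K9, L, M6, N3, P, Q8, R5, T5, U, V, W} — 19 facts.

19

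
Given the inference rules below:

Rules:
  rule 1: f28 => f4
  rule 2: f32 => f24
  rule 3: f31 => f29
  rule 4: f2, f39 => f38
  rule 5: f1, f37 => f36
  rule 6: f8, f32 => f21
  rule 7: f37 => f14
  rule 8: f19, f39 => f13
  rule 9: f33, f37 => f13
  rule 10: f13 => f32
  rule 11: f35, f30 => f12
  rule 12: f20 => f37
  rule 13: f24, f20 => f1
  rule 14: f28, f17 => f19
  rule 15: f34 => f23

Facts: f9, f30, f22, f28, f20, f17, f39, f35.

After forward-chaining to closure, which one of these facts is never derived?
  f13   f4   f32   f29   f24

Round 1: rule 1 [f28 => f4]; rule 11 [f35, f30 => f12]; rule 12 [f20 => f37]; rule 14 [f28, f17 => f19]. Adds f4, f12, f37, f19.
Round 2: rule 7 [f37 => f14]; rule 8 [f19, f39 => f13]. Adds f14, f13.
Round 3: rule 10 [f13 => f32]. Adds f32.
Round 4: rule 2 [f32 => f24]. Adds f24.
Round 5: rule 13 [f24, f20 => f1]. Adds f1.
Round 6: rule 5 [f1, f37 => f36]. Adds f36.
Derived: f13 (round 2), f4 (round 1), f32 (round 3), f24 (round 4). f29 never appears in any round.

f29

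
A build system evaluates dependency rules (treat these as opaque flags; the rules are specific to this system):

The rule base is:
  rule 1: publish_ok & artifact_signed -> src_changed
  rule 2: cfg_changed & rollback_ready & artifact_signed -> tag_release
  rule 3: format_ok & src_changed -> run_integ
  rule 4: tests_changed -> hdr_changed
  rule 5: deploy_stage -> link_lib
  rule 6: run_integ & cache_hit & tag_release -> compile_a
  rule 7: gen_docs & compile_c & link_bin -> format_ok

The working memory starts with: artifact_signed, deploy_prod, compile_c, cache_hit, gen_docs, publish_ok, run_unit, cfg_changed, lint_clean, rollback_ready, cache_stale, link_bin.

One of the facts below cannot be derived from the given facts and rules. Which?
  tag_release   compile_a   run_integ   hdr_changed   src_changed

[1] rule 1 [publish_ok & artifact_signed -> src_changed]; rule 2 [cfg_changed & rollback_ready & artifact_signed -> tag_release]; rule 7 [gen_docs & compile_c & link_bin -> format_ok]. ⇒ new: src_changed, tag_release, format_ok.
[2] rule 3 [format_ok & src_changed -> run_integ]. ⇒ new: run_integ.
[3] rule 6 [run_integ & cache_hit & tag_release -> compile_a]. ⇒ new: compile_a.
Derived: tag_release (round 1), compile_a (round 3), run_integ (round 2), src_changed (round 1). hdr_changed never appears in any round.

hdr_changed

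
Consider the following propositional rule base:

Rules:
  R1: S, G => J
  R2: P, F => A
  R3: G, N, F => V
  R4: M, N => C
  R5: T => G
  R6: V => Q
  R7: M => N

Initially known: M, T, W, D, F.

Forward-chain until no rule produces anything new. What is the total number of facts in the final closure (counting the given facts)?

10

Round 1 fires R5, R7, giving G, N.
Round 2 fires R3, R4, giving V, C.
Round 3 fires R6, giving Q.
Closure: {C, D, F, G, M, N, Q, T, V, W} — 10 facts.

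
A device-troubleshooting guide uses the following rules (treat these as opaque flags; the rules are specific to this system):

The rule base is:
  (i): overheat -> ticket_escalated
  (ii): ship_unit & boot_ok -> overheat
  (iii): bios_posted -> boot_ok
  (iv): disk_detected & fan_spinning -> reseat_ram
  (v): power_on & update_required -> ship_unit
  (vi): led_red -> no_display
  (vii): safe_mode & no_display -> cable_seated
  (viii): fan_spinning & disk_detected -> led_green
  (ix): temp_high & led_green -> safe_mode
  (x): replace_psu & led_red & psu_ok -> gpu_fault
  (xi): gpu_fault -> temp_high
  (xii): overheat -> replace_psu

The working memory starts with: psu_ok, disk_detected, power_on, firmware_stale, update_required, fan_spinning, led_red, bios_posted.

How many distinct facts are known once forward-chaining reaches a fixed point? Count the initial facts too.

20

Round 1 — (iii), (iv), (v), (vi), (viii), derive boot_ok, reseat_ram, ship_unit, no_display, led_green.
Round 2 — (ii), derive overheat.
Round 3 — (i), (xii), derive ticket_escalated, replace_psu.
Round 4 — (x), derive gpu_fault.
Round 5 — (xi), derive temp_high.
Round 6 — (ix), derive safe_mode.
Round 7 — (vii), derive cable_seated.
Closure: {bios_posted, boot_ok, cable_seated, disk_detected, fan_spinning, firmware_stale, gpu_fault, led_green, led_red, no_display, overheat, power_on, psu_ok, replace_psu, reseat_ram, safe_mode, ship_unit, temp_high, ticket_escalated, update_required} — 20 facts.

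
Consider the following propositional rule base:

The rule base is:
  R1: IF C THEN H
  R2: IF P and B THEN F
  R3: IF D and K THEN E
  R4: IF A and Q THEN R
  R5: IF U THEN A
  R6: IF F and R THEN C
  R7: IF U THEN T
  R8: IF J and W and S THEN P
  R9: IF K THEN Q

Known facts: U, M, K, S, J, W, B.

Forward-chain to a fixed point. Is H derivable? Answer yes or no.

Round 1: R5 [IF U THEN A]; R7 [IF U THEN T]; R8 [IF J and W and S THEN P]; R9 [IF K THEN Q]. Adds A, T, P, Q.
Round 2: R2 [IF P and B THEN F]; R4 [IF A and Q THEN R]. Adds F, R.
Round 3: R6 [IF F and R THEN C]. Adds C.
Round 4: R1 [IF C THEN H]. Adds H.
H appears in round 4, so it is derivable.

yes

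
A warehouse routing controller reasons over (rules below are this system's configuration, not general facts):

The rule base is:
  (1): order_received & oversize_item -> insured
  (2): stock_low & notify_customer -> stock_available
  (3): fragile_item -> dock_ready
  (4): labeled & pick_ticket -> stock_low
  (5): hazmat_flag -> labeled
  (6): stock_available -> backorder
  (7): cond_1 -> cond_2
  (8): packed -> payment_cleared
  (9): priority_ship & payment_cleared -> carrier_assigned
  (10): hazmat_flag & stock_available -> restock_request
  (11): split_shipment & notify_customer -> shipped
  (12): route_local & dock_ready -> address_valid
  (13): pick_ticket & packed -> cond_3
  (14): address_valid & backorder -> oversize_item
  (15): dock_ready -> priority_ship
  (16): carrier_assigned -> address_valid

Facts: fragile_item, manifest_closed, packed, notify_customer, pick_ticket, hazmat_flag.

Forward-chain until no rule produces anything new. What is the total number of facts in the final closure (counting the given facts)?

18

Round 1: (3) [fragile_item -> dock_ready]; (5) [hazmat_flag -> labeled]; (8) [packed -> payment_cleared]; (13) [pick_ticket & packed -> cond_3]. Adds dock_ready, labeled, payment_cleared, cond_3.
Round 2: (4) [labeled & pick_ticket -> stock_low]; (15) [dock_ready -> priority_ship]. Adds stock_low, priority_ship.
Round 3: (2) [stock_low & notify_customer -> stock_available]; (9) [priority_ship & payment_cleared -> carrier_assigned]. Adds stock_available, carrier_assigned.
Round 4: (6) [stock_available -> backorder]; (10) [hazmat_flag & stock_available -> restock_request]; (16) [carrier_assigned -> address_valid]. Adds backorder, restock_request, address_valid.
Round 5: (14) [address_valid & backorder -> oversize_item]. Adds oversize_item.
Closure: {address_valid, backorder, carrier_assigned, cond_3, dock_ready, fragile_item, hazmat_flag, labeled, manifest_closed, notify_customer, oversize_item, packed, payment_cleared, pick_ticket, priority_ship, restock_request, stock_available, stock_low} — 18 facts.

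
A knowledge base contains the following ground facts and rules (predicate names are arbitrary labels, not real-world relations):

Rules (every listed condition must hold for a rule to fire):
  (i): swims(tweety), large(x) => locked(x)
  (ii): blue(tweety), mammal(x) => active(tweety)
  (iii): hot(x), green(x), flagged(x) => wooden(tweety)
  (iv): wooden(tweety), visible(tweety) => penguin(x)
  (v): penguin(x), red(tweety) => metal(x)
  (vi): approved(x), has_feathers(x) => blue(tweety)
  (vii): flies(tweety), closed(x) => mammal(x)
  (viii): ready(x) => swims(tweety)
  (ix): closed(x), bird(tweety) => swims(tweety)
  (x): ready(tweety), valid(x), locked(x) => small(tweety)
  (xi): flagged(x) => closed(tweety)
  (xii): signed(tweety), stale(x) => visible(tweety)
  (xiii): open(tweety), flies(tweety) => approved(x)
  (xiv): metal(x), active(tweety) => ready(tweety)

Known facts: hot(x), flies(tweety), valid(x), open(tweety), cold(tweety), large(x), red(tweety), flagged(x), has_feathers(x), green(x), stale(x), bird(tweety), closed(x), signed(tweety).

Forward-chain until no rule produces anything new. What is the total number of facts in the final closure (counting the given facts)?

[1] (iii) [hot(x), green(x), flagged(x) => wooden(tweety)]; (vii) [flies(tweety), closed(x) => mammal(x)]; (ix) [closed(x), bird(tweety) => swims(tweety)]; (xi) [flagged(x) => closed(tweety)]; (xii) [signed(tweety), stale(x) => visible(tweety)]; (xiii) [open(tweety), flies(tweety) => approved(x)]. ⇒ new: wooden(tweety), mammal(x), swims(tweety), closed(tweety), visible(tweety), approved(x).
[2] (i) [swims(tweety), large(x) => locked(x)]; (iv) [wooden(tweety), visible(tweety) => penguin(x)]; (vi) [approved(x), has_feathers(x) => blue(tweety)]. ⇒ new: locked(x), penguin(x), blue(tweety).
[3] (ii) [blue(tweety), mammal(x) => active(tweety)]; (v) [penguin(x), red(tweety) => metal(x)]. ⇒ new: active(tweety), metal(x).
[4] (xiv) [metal(x), active(tweety) => ready(tweety)]. ⇒ new: ready(tweety).
[5] (x) [ready(tweety), valid(x), locked(x) => small(tweety)]. ⇒ new: small(tweety).
Closure: {active(tweety), approved(x), bird(tweety), blue(tweety), closed(tweety), closed(x), cold(tweety), flagged(x), flies(tweety), green(x), has_feathers(x), hot(x), large(x), locked(x), mammal(x), metal(x), open(tweety), penguin(x), ready(tweety), red(tweety), signed(tweety), small(tweety), stale(x), swims(tweety), valid(x), visible(tweety), wooden(tweety)} — 27 facts.

27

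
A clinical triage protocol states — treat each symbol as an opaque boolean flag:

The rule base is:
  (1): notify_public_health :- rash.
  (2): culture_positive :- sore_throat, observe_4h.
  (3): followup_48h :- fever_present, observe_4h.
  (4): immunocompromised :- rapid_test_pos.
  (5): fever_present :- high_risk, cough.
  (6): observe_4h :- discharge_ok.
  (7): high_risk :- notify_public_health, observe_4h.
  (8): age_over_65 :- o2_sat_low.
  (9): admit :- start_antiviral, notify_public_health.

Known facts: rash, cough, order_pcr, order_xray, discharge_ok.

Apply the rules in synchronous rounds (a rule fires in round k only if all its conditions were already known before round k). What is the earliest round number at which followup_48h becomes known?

4

Round 1: (1) [notify_public_health :- rash.]; (6) [observe_4h :- discharge_ok.]. New: notify_public_health, observe_4h.
Round 2: (7) [high_risk :- notify_public_health, observe_4h.]. New: high_risk.
Round 3: (5) [fever_present :- high_risk, cough.]. New: fever_present.
Round 4: (3) [followup_48h :- fever_present, observe_4h.]. New: followup_48h.
followup_48h first appears in round 4.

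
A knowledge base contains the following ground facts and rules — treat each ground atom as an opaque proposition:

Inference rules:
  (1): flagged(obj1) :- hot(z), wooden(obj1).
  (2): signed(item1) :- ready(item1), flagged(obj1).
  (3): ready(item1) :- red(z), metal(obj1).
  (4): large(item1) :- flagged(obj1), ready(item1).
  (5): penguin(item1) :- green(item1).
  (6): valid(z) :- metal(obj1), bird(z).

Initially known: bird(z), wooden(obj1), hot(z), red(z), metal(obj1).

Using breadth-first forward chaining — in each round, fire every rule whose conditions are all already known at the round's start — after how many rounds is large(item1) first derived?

Round 1 fires (1), (3), (6), giving flagged(obj1), ready(item1), valid(z).
Round 2 fires (2), (4), giving signed(item1), large(item1).
large(item1) first appears in round 2.

2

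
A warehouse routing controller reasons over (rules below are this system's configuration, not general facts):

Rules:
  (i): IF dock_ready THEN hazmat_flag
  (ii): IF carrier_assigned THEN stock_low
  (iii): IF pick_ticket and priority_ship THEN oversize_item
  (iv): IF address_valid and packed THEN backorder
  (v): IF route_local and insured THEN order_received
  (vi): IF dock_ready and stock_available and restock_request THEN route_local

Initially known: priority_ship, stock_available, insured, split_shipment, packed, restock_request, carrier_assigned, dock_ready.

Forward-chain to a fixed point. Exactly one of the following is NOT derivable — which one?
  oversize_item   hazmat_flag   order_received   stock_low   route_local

oversize_item

Round 1 — (i), (ii), (vi), derive hazmat_flag, stock_low, route_local.
Round 2 — (v), derive order_received.
Derived: stock_low (round 1), order_received (round 2), hazmat_flag (round 1), route_local (round 1). oversize_item never appears in any round.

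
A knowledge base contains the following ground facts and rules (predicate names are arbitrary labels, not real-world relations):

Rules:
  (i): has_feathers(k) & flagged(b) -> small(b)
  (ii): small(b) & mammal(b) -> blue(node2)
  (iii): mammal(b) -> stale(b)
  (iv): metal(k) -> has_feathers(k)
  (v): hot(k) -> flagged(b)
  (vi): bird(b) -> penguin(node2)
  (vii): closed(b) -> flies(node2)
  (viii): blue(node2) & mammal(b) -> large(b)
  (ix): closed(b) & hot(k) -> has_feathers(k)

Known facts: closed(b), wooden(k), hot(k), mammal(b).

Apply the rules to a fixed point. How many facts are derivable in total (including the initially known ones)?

11

Round 1 fires (iii), (v), (vii), (ix), giving stale(b), flagged(b), flies(node2), has_feathers(k).
Round 2 fires (i), giving small(b).
Round 3 fires (ii), giving blue(node2).
Round 4 fires (viii), giving large(b).
Closure: {blue(node2), closed(b), flagged(b), flies(node2), has_feathers(k), hot(k), large(b), mammal(b), small(b), stale(b), wooden(k)} — 11 facts.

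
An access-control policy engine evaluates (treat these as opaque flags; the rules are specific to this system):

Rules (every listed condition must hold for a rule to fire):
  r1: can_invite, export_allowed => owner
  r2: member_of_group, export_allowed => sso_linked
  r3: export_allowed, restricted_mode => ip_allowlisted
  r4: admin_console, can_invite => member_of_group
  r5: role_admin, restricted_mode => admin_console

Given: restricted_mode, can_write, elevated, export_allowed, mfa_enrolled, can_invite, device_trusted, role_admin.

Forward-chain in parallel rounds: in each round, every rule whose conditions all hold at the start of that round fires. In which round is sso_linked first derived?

[1] r1 [can_invite, export_allowed => owner]; r3 [export_allowed, restricted_mode => ip_allowlisted]; r5 [role_admin, restricted_mode => admin_console]. ⇒ new: owner, ip_allowlisted, admin_console.
[2] r4 [admin_console, can_invite => member_of_group]. ⇒ new: member_of_group.
[3] r2 [member_of_group, export_allowed => sso_linked]. ⇒ new: sso_linked.
sso_linked first appears in round 3.

3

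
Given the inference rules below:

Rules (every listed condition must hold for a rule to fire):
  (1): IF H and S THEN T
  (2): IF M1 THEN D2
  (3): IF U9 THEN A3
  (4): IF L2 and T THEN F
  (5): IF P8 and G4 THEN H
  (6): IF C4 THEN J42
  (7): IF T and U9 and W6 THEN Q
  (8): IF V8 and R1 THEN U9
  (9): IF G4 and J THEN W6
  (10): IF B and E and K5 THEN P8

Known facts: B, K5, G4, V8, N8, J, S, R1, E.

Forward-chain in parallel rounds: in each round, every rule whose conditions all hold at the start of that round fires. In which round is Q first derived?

4

Round 1 fires (8), (9), (10), giving U9, W6, P8.
Round 2 fires (3), (5), giving A3, H.
Round 3 fires (1), giving T.
Round 4 fires (7), giving Q.
Q first appears in round 4.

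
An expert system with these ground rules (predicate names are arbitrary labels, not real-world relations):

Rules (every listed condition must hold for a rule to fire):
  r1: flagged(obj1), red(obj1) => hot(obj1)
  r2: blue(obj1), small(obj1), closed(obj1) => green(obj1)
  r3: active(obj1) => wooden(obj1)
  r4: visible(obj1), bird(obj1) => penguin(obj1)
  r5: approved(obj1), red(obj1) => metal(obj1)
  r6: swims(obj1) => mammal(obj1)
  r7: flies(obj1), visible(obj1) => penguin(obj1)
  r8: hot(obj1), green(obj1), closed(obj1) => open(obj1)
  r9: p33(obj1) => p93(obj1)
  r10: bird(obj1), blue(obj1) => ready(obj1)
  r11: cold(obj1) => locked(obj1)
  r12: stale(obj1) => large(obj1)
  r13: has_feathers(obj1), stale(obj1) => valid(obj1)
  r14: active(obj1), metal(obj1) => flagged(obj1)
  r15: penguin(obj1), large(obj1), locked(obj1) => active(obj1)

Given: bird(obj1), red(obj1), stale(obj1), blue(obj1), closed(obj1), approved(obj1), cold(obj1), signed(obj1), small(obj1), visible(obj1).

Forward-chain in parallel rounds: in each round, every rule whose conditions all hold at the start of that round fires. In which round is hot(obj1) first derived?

4

Round 1 fires r2, r4, r5, r10, r11, r12, giving green(obj1), penguin(obj1), metal(obj1), ready(obj1), locked(obj1), large(obj1).
Round 2 fires r15, giving active(obj1).
Round 3 fires r3, r14, giving wooden(obj1), flagged(obj1).
Round 4 fires r1, giving hot(obj1).
hot(obj1) first appears in round 4.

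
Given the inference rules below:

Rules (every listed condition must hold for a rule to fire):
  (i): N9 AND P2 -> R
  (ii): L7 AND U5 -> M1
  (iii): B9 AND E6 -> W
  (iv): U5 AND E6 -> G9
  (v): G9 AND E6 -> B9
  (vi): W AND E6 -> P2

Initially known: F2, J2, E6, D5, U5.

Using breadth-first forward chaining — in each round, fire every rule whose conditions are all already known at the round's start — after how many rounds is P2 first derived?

Round 1: (iv) [U5 AND E6 -> G9]. New: G9.
Round 2: (v) [G9 AND E6 -> B9]. New: B9.
Round 3: (iii) [B9 AND E6 -> W]. New: W.
Round 4: (vi) [W AND E6 -> P2]. New: P2.
P2 first appears in round 4.

4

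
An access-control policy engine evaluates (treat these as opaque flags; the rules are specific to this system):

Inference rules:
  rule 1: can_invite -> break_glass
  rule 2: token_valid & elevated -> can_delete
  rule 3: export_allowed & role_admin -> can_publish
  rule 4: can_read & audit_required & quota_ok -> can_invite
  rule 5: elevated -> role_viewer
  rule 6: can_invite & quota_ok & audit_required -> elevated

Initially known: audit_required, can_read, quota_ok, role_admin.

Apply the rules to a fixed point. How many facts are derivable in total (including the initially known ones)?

Round 1: rule 4 [can_read & audit_required & quota_ok -> can_invite]. Adds can_invite.
Round 2: rule 1 [can_invite -> break_glass]; rule 6 [can_invite & quota_ok & audit_required -> elevated]. Adds break_glass, elevated.
Round 3: rule 5 [elevated -> role_viewer]. Adds role_viewer.
Closure: {audit_required, break_glass, can_invite, can_read, elevated, quota_ok, role_admin, role_viewer} — 8 facts.

8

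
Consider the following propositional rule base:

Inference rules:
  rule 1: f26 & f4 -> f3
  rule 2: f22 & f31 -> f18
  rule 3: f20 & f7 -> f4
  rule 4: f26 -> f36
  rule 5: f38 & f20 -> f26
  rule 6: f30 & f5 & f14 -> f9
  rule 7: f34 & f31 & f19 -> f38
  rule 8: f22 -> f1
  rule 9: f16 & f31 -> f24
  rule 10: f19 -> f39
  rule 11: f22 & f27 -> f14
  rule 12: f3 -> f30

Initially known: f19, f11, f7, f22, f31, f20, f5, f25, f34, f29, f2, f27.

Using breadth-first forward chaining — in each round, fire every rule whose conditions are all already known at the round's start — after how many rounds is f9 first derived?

5

Round 1: rule 2 [f22 & f31 -> f18]; rule 3 [f20 & f7 -> f4]; rule 7 [f34 & f31 & f19 -> f38]; rule 8 [f22 -> f1]; rule 10 [f19 -> f39]; rule 11 [f22 & f27 -> f14]. Adds f18, f4, f38, f1, f39, f14.
Round 2: rule 5 [f38 & f20 -> f26]. Adds f26.
Round 3: rule 1 [f26 & f4 -> f3]; rule 4 [f26 -> f36]. Adds f3, f36.
Round 4: rule 12 [f3 -> f30]. Adds f30.
Round 5: rule 6 [f30 & f5 & f14 -> f9]. Adds f9.
f9 first appears in round 5.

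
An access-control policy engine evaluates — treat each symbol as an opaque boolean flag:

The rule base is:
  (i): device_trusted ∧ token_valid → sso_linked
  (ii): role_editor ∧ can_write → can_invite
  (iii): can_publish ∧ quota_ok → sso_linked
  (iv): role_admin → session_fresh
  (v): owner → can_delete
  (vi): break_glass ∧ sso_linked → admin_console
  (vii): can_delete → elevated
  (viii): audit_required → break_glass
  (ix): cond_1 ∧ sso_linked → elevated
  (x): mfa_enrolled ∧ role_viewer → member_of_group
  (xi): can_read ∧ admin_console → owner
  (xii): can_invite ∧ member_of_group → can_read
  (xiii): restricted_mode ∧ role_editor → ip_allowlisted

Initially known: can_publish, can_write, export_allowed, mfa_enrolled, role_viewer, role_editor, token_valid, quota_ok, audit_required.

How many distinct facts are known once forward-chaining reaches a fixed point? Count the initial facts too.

18

[1] (ii) [role_editor ∧ can_write → can_invite]; (iii) [can_publish ∧ quota_ok → sso_linked]; (viii) [audit_required → break_glass]; (x) [mfa_enrolled ∧ role_viewer → member_of_group]. ⇒ new: can_invite, sso_linked, break_glass, member_of_group.
[2] (vi) [break_glass ∧ sso_linked → admin_console]; (xii) [can_invite ∧ member_of_group → can_read]. ⇒ new: admin_console, can_read.
[3] (xi) [can_read ∧ admin_console → owner]. ⇒ new: owner.
[4] (v) [owner → can_delete]. ⇒ new: can_delete.
[5] (vii) [can_delete → elevated]. ⇒ new: elevated.
Closure: {admin_console, audit_required, break_glass, can_delete, can_invite, can_publish, can_read, can_write, elevated, export_allowed, member_of_group, mfa_enrolled, owner, quota_ok, role_editor, role_viewer, sso_linked, token_valid} — 18 facts.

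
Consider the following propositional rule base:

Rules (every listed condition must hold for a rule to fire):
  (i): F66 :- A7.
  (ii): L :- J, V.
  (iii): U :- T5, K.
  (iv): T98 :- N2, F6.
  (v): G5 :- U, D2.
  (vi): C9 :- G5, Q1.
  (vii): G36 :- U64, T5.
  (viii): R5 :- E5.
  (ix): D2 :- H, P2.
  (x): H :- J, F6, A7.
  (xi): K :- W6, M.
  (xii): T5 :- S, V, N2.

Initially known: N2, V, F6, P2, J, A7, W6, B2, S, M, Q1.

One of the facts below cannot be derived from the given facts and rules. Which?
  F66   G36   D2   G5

[1] (i) [F66 :- A7.]; (ii) [L :- J, V.]; (iv) [T98 :- N2, F6.]; (x) [H :- J, F6, A7.]; (xi) [K :- W6, M.]; (xii) [T5 :- S, V, N2.]. ⇒ new: F66, L, T98, H, K, T5.
[2] (iii) [U :- T5, K.]; (ix) [D2 :- H, P2.]. ⇒ new: U, D2.
[3] (v) [G5 :- U, D2.]. ⇒ new: G5.
[4] (vi) [C9 :- G5, Q1.]. ⇒ new: C9.
Derived: D2 (round 2), F66 (round 1), G5 (round 3). G36 never appears in any round.

G36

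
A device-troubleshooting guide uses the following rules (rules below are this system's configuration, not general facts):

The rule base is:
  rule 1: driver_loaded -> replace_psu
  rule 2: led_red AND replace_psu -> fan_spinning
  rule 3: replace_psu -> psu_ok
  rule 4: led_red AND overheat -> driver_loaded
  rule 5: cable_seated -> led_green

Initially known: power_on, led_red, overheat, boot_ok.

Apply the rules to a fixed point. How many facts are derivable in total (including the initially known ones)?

8

Round 1: rule 4 [led_red AND overheat -> driver_loaded]. New: driver_loaded.
Round 2: rule 1 [driver_loaded -> replace_psu]. New: replace_psu.
Round 3: rule 2 [led_red AND replace_psu -> fan_spinning]; rule 3 [replace_psu -> psu_ok]. New: fan_spinning, psu_ok.
Closure: {boot_ok, driver_loaded, fan_spinning, led_red, overheat, power_on, psu_ok, replace_psu} — 8 facts.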